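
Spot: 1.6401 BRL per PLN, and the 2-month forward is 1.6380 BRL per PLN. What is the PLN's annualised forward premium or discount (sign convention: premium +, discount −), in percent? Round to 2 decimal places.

-0.77%

T = 2/12 years.
Period premium: (1.6380 − 1.6401)/1.6401 = -0.0012804.
Annualise by dividing by T: -0.0012804 / (2/12) = -0.007682 → -0.77%.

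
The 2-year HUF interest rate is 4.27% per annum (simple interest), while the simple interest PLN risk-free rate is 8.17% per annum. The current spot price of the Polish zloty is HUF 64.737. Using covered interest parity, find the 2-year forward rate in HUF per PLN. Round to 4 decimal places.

T = 2 years.
HUF accumulates by 1 + 0.0427×2 = 1.085400.
Growth of 1 PLN over T: 1 + 0.0817×2 = 1.163400.
Forward (HUF per PLN) = 64.737 × 1.085400 / 1.163400 = 60.396716.

60.3967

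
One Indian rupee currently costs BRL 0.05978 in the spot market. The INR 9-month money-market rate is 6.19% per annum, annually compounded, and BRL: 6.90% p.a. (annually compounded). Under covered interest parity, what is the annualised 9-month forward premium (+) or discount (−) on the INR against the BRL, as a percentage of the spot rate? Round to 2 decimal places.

T = 9/12 years.
F = S · g_BRL/g_INR = 0.05978 × 1.051316/1.0460747 = 0.06007952.
(F − S)/S ÷ T = (0.06007952 − 0.05978)/0.05978/(9/12) = 0.006680 → 0.67%.

+0.67%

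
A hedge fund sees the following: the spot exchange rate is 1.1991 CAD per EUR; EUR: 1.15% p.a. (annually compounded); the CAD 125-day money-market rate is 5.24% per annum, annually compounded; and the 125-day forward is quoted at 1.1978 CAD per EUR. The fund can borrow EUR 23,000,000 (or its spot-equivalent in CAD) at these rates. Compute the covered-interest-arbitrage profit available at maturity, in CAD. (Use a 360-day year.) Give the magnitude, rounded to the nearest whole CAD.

T = 125/360 years.
Keep in EUR, deliver into the forward: 23,000,000·1.003978162·1.1978 = CAD 27,658,995.98.
Swap to CAD now, deposit: 23,000,000·1.1991·1.0178919514 = CAD 28,072,747.50.
The quoted forward undervalues EUR, so borrow EUR, convert to CAD at spot, deposit the CAD at 5.24%, and buy EUR forward at 1.1978 to cover the loan.
Profit = 28,072,747.50 − 27,658,995.98 = CAD 413,752.

CAD 413,752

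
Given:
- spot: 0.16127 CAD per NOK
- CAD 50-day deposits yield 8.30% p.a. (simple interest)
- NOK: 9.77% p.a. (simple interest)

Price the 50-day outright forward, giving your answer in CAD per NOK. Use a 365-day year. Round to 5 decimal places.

T = 50/365 years.
CAD accumulates by 1 + 0.0830×50/365 = 1.0113699.
NOK growth factor: 1 + 0.0977×50/365 = 1.0133836.
Forward (CAD per NOK) = 0.16127 × 1.0113699 / 1.0133836 = 0.1609495.

0.16095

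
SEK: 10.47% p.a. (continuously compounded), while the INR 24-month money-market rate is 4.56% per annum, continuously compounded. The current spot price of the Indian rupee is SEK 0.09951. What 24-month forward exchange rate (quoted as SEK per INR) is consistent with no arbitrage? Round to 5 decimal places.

T = 2 years.
Growth of 1 SEK over T: e^(0.1047×2) = 1.2329381.
INR accumulates by e^(0.0456×2) = 1.0954881.
Forward (SEK per INR) = 0.09951 × 1.2329381 / 1.0954881 = 0.1119954.

0.11200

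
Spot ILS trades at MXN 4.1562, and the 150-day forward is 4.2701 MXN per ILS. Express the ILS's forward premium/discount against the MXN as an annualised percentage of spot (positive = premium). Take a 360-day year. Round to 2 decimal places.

T = 150/360 years.
(F − S)/S = (4.2701 − 4.1562)/4.1562 = 0.0274048.
Annualise by dividing by T: 0.0274048 / (150/360) = 0.065772 → 6.58%.

+6.58%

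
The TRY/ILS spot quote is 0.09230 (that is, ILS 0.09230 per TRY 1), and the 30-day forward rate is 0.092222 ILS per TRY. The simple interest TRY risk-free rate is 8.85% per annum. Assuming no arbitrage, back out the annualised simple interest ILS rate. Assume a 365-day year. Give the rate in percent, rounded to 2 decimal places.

T = 30/365 years.
F/S = 0.092222/0.0923 = 0.9991549 = (growth of ILS) / (growth of TRY).
TRY growth factor: 1 + 0.0885×30/365 = 1.007274.
That pins the ILS growth at 1.0064228.
r = (1.0064228 − 1)/(30/365) = 0.078144 → 7.81%.

7.81%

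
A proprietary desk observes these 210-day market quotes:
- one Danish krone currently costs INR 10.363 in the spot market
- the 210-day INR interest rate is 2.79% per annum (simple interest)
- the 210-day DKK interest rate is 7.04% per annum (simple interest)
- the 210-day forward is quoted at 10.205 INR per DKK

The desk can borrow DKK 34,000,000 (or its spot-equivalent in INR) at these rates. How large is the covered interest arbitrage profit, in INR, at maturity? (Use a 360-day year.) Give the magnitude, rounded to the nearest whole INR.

INR 3,142,535

T = 210/360 years.
Route A — deposit DKK, sell forward: 34,000,000 × 1.04106666667 × 10.205 = INR 361,218,901.33.
Route B — convert at spot, deposit INR: 34,000,000 × 10.363 × 1.016275 = INR 358,076,366.05.
The quoted forward overvalues DKK, so borrow INR, buy DKK at spot, deposit the DKK at 7.04%, and sell the proceeds forward at 10.205.
The gap between the two covered legs is INR 3,142,535.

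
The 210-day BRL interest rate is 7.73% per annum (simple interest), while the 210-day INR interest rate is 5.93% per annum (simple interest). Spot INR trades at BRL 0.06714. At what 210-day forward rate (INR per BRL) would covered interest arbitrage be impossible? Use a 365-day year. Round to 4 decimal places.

14.7466

T = 210/365 years.
BRL accumulates by 1 + 0.0773×210/365 = 1.04447397.
INR accumulates by 1 + 0.0593×210/365 = 1.03411781.
CIP: F = S · (grow BRL)/(grow INR) = 0.06714 × 1.04447397/1.03411781 = 0.067812373 BRL per INR.
Quoted the other way: 1/0.067812373 = 14.7466 INR per BRL.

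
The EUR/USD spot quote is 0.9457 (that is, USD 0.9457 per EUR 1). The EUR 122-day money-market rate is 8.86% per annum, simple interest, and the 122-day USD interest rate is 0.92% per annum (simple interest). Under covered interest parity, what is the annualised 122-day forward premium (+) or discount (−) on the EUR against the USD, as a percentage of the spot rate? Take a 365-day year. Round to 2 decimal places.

T = 122/365 years.
No-arbitrage forward: 0.9457 × 1.0030751 / 1.0296142 = 0.9213239 USD/EUR.
Annualised premium = (F − S)/S × (1/T) = (0.9213239 − 0.9457)/0.9457 ÷ (122/365) = -7.71%.

-7.71%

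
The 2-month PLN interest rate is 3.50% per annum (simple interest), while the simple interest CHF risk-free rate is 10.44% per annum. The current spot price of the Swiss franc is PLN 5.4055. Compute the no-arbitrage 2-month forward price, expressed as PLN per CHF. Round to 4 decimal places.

T = 2/12 years.
Growth of 1 PLN over T: 1 + 0.0350×2/12 = 1.0058333.
CHF accumulates by 1 + 0.1044×2/12 = 1.017400.
So F = 5.4055 × 1.0058333 / 1.017400 = 5.344046 (PLN/CHF).

5.3440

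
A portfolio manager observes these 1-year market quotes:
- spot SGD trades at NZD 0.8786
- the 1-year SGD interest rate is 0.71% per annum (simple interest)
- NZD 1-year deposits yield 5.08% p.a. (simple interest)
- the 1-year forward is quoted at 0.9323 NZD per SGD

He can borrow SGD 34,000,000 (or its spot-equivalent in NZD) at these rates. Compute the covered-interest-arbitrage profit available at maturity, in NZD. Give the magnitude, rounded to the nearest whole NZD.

NZD 533,339

T = 1 year.
Invest the SGD and cover forward: 34,000,000 × 1.007100 × 0.9323 = NZD 31,923,257.22.
Convert at spot and invest in NZD: 34,000,000 × 0.8786 × 1.050800 = NZD 31,389,917.92.
The quoted forward overvalues SGD, so borrow NZD, buy SGD at spot, deposit the SGD at 0.71%, and sell the proceeds forward at 0.9323.
The gap between the two covered legs is NZD 533,339.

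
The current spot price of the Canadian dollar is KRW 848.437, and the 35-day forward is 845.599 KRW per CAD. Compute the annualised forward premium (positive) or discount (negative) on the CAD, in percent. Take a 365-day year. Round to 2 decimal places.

T = 35/365 years.
(F − S)/S = (845.599 − 848.437)/848.437 = -0.0033450.
Annualise by dividing by T: -0.0033450 / (35/365) = -0.034884 → -3.49%.

-3.49%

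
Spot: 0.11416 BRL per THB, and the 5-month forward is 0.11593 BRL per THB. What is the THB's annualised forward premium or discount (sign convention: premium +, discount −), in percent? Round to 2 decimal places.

T = 5/12 years.
(F − S)/S = (0.11593 − 0.11416)/0.11416 = 0.0155046.
×(1/T) gives 3.72% p.a.

+3.72%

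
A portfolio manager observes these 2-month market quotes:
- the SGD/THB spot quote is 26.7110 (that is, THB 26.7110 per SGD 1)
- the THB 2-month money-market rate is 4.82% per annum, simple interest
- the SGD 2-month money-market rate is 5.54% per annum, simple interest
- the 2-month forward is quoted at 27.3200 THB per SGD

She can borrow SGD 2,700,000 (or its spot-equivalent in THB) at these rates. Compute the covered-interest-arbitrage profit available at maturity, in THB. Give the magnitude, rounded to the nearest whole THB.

THB 1,746,026

T = 2/12 years.
Route A — deposit SGD, sell forward: 2,700,000 × 1.0092333333 × 27.3200 = THB 74,445,087.60.
Route B — convert at spot, deposit THB: 2,700,000 × 26.7110 × 1.0080333333 = THB 72,699,061.59.
The quoted forward overvalues SGD, so borrow THB, buy SGD at spot, deposit the SGD at 5.54%, and sell the proceeds forward at 27.3200.
The gap between the two covered legs is THB 1,746,026.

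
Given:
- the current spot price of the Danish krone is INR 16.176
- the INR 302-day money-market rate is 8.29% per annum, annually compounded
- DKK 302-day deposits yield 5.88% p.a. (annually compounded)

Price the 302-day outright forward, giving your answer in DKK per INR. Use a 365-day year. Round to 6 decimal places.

0.060679

T = 302/365 years.
INR accumulates by (1 + 0.0829)^(302/365) = 1.0681157.
Growth of 1 DKK over T: (1 + 0.0588)^(302/365) = 1.0484096.
CIP: F = S · (grow INR)/(grow DKK) = 16.176 × 1.0681157/1.0484096 = 16.48005 INR per DKK.
Quoted the other way: 1/16.48005 = 0.060679 DKK per INR.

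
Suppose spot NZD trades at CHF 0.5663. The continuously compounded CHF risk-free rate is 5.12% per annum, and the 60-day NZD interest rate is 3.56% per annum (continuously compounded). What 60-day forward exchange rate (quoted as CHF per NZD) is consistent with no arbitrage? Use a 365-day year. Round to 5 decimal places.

0.56775

T = 60/365 years.
CHF accumulates by e^(0.0512×60/365) = 1.008452.
Growth of 1 NZD over T: e^(0.0356×60/365) = 1.0058692.
So F = 0.5663 × 1.008452 / 1.0058692 = 0.5677541 (CHF/NZD).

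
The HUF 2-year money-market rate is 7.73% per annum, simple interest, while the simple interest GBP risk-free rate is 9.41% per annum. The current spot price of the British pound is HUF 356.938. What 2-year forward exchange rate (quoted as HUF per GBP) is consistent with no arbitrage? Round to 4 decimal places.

T = 2 years.
HUF growth factor: 1 + 0.0773×2 = 1.154600.
GBP growth factor: 1 + 0.0941×2 = 1.188200.
Forward (HUF per GBP) = 356.938 × 1.154600 / 1.188200 = 346.844483.

346.8445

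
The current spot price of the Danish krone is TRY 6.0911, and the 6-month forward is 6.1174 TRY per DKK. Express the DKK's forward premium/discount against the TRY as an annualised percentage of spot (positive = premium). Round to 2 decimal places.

T = 6/12 years.
DKK trades forward at +0.43178% vs spot over the period.
×(1/T) gives 0.86% p.a.

+0.86%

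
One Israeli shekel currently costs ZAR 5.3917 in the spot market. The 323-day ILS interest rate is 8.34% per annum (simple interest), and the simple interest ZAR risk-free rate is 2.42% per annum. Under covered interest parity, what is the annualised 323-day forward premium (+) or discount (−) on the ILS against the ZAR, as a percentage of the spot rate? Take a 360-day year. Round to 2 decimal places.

-5.51%

T = 323/360 years.
No-arbitrage forward: 5.3917 × 1.0217128 / 1.0748283 = 5.1252548 ZAR/ILS.
Annualised premium = (F − S)/S × (1/T) = (5.1252548 − 5.3917)/5.3917 ÷ (323/360) = -5.51%.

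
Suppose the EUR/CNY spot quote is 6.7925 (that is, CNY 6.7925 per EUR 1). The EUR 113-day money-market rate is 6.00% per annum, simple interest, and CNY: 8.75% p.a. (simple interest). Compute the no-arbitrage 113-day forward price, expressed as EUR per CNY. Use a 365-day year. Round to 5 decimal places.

T = 113/365 years.
CNY accumulates by 1 + 0.0875×113/365 = 1.027089.
Growth of 1 EUR over T: 1 + 0.0600×113/365 = 1.0185753.
CIP: F = S · (grow CNY)/(grow EUR) = 6.7925 × 1.027089/1.0185753 = 6.849275 CNY per EUR.
Quoted the other way: 1/6.849275 = 0.14600 EUR per CNY.

0.14600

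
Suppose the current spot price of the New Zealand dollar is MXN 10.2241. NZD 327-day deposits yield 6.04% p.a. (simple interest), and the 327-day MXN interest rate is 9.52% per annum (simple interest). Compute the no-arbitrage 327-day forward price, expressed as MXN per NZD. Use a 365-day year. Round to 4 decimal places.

T = 327/365 years.
MXN growth factor: 1 + 0.0952×327/365 = 1.08528877.
Growth of 1 NZD over T: 1 + 0.0604×327/365 = 1.05411178.
CIP: F = S · (grow MXN)/(grow NZD) = 10.2241 × 1.08528877/1.05411178 = 10.526494 MXN per NZD.

10.5265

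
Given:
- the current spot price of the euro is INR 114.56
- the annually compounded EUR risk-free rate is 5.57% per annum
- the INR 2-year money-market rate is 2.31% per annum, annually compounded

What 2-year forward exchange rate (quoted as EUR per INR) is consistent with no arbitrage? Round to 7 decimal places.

0.0092942

T = 2 years.
INR accumulates by (1 + 0.0231)^2 = 1.0467336.
Growth of 1 EUR over T: (1 + 0.0557)^2 = 1.1145025.
Forward (INR per EUR) = 114.56 × 1.0467336 / 1.1145025 = 107.5940.
Invert for EUR per INR: 1 / 107.5940 = 0.0092942.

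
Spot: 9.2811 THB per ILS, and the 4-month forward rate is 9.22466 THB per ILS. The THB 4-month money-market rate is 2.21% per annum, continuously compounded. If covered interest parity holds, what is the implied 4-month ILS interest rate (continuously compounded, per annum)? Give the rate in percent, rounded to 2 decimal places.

4.04%

T = 4/12 years.
CIP gives F = S · g_THB/g_ILS, so g_THB/g_ILS = 9.22466/9.2811 = 0.9939188.
THB growth factor: e^(0.0221×4/12) = 1.0073939.
Hence g_ILS = 1.0135575.
Take logs: ln 1.0135575 / (4/12) = 0.040399, so 4.04%.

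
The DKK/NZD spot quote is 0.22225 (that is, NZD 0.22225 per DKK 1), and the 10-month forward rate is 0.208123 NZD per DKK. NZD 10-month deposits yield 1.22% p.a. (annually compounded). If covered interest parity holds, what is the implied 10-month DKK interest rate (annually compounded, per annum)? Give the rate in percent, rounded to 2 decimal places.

T = 10/12 years.
By CIP, F/S equals the NZD-to-DKK growth ratio: 0.208123/0.22225 = 0.9364364.
NZD growth factor: (1 + 0.0122)^(10/12) = 1.0101564.
So the DKK growth factor = 1.078724.
r = 1.078724^(12/10) − 1 = 0.095197 → 9.52%.

9.52%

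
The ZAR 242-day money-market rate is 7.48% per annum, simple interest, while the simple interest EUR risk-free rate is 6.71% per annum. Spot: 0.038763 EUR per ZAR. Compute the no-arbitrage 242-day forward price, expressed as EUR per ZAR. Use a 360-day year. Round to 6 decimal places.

0.038572

T = 242/360 years.
EUR growth factor: 1 + 0.0671×242/360 = 1.0451061.
Growth of 1 ZAR over T: 1 + 0.0748×242/360 = 1.0502822.
So F = 0.038763 × 1.0451061 / 1.0502822 = 0.03857196 (EUR/ZAR).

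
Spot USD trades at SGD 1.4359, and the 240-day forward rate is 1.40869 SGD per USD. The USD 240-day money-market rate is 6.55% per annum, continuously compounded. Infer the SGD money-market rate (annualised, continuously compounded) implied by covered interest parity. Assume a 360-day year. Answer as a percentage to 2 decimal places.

T = 240/360 years.
F/S = 1.40869/1.4359 = 0.9810502 = (growth of SGD) / (growth of USD).
The USD side grows by e^(0.0655×240/360) = 1.0446341.
That pins the SGD growth at 1.0248385.
r = ln(1.0248385)/(240/360) = 0.036803 → 3.68%.

3.68%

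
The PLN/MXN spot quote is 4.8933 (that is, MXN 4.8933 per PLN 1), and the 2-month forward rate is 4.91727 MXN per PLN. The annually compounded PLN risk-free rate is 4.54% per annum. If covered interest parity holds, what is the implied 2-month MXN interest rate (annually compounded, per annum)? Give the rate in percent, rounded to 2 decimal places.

7.65%

T = 2/12 years.
CIP gives F = S · g_MXN/g_PLN, so g_MXN/g_PLN = 4.91727/4.8933 = 1.0048985.
The PLN side grows by (1 + 0.0454)^(2/12) = 1.0074274.
That pins the MXN growth at 1.0123623.
Annualise: 1.0123623^(12/2) − 1 = 0.076504 = 7.65%.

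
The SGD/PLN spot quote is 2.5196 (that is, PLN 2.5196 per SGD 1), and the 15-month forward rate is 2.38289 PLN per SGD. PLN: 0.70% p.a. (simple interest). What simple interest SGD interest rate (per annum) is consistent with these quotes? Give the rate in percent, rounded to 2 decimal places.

T = 15/12 years.
CIP gives F = S · g_PLN/g_SGD, so g_PLN/g_SGD = 2.38289/2.5196 = 0.9457414.
The PLN side grows by 1 + 0.0070×15/12 = 1.008750.
So the SGD growth factor = 1.0666235.
r = (1.0666235 − 1)/(15/12) = 0.053299 → 5.33%.

5.33%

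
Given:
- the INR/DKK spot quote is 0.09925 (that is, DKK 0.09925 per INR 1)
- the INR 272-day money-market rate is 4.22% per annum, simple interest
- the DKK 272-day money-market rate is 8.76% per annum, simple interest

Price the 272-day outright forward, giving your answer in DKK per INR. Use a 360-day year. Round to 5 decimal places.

T = 272/360 years.
DKK accumulates by 1 + 0.0876×272/360 = 1.0661867.
Growth of 1 INR over T: 1 + 0.0422×272/360 = 1.0318844.
CIP: F = S · (grow DKK)/(grow INR) = 0.09925 × 1.0661867/1.0318844 = 0.1025493 DKK per INR.

0.10255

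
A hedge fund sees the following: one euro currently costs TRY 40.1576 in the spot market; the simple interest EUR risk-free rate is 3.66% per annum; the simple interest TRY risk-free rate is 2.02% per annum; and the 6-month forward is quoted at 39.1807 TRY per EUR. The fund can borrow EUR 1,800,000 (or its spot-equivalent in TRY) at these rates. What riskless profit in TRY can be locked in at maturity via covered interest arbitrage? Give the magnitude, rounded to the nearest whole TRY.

T = 6/12 years.
Route A — deposit EUR, sell forward: 1,800,000 × 1.018300 × 39.1807 = TRY 71,815,872.26.
Route B — convert at spot, deposit TRY: 1,800,000 × 40.1576 × 1.010100 = TRY 73,013,745.17.
The quoted forward undervalues EUR, so borrow EUR, convert to TRY at spot, deposit the TRY at 2.02%, and buy EUR forward at 39.1807 to cover the loan.
The gap between the two covered legs is TRY 1,197,873.

TRY 1,197,873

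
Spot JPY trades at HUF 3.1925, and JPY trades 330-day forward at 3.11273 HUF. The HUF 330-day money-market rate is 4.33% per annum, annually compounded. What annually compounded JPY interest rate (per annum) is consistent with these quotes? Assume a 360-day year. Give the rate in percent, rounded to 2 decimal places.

T = 330/360 years.
F/S = 3.11273/3.1925 = 0.9750133 = (growth of HUF) / (growth of JPY).
HUF growth factor: (1 + 0.0433)^(330/360) = 1.0396212.
That pins the JPY growth at 1.0662636.
Annualise: 1.0662636^(360/330) − 1 = 0.072501 = 7.25%.

7.25%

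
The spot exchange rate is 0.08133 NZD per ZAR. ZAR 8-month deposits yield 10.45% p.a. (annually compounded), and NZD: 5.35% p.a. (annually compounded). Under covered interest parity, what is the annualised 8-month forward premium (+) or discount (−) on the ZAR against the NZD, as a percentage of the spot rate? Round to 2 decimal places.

-4.65%

T = 8/12 years.
F = S · g_NZD/g_ZAR = 0.08133 × 1.035356/1.0685064 = 0.07880674.
(F − S)/S ÷ T = (0.07880674 − 0.08133)/0.08133/(8/12) = -0.046537 → -4.65%.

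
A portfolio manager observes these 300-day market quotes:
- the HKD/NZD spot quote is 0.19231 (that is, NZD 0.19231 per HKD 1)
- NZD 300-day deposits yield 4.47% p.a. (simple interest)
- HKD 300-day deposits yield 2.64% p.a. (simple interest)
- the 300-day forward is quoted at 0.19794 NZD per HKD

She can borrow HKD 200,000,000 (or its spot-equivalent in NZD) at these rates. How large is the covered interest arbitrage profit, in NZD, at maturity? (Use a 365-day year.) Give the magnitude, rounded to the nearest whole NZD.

T = 300/365 years.
Route A — deposit HKD, sell forward: 200,000,000 × 1.0216986301 × 0.19794 = NZD 40,447,005.37.
Route B — convert at spot, deposit NZD: 200,000,000 × 0.19231 × 1.036739726 = NZD 39,875,083.34.
The quoted forward overvalues HKD, so borrow NZD, buy HKD at spot, deposit the HKD at 2.64%, and sell the proceeds forward at 0.19794.
Profit = 40,447,005.37 − 39,875,083.34 = NZD 571,922.

NZD 571,922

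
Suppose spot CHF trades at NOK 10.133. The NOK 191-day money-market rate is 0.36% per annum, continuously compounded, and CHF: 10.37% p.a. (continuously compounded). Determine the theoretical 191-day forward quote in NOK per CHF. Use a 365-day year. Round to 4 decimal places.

9.6159

T = 191/365 years.
Growth of 1 NOK over T: e^(0.0036×191/365) = 1.0018856.
CHF growth factor: e^(0.1037×191/365) = 1.0557643.
Forward (NOK per CHF) = 10.133 × 1.0018856 / 1.0557643 = 9.615884.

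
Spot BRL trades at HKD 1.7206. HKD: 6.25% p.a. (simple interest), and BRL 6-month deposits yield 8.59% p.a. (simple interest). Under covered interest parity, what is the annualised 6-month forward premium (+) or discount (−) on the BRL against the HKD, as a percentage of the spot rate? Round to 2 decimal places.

T = 6/12 years.
F = S · g_HKD/g_BRL = 1.7206 × 1.031250/1.042950 = 1.7012980.
Annualised premium = (F − S)/S × (1/T) = (1.7012980 − 1.7206)/1.7206 ÷ (6/12) = -2.24%.

-2.24%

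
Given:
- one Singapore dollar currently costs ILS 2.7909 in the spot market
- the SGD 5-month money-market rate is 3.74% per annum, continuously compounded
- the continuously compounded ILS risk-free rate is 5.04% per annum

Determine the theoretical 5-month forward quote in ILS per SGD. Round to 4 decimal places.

2.8061

T = 5/12 years.
ILS accumulates by e^(0.0504×5/12) = 1.0212221.
Growth of 1 SGD over T: e^(0.0374×5/12) = 1.0157054.
So F = 2.7909 × 1.0212221 / 1.0157054 = 2.806058 (ILS/SGD).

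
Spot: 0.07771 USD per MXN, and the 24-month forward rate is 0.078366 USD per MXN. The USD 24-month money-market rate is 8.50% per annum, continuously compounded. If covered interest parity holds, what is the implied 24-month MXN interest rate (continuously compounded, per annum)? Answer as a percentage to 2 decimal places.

T = 2 years.
By CIP, F/S equals the USD-to-MXN growth ratio: 0.078366/0.07771 = 1.0084416.
USD growth factor: e^(0.0850×2) = 1.1853049.
That pins the MXN growth at 1.1753828.
Take logs: ln 1.1753828 / 2 = 0.080797, so 8.08%.

8.08%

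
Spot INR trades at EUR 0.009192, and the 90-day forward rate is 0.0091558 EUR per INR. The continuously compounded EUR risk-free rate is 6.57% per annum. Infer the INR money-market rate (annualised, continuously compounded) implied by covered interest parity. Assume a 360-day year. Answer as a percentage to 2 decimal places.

T = 90/360 years.
By CIP, F/S equals the EUR-to-INR growth ratio: 0.0091558/0.009192 = 0.9960618.
The EUR side grows by e^(0.0657×90/360) = 1.0165606.
So the INR growth factor = 1.0205798.
r = ln(1.0205798)/(90/360) = 0.081484 → 8.15%.

8.15%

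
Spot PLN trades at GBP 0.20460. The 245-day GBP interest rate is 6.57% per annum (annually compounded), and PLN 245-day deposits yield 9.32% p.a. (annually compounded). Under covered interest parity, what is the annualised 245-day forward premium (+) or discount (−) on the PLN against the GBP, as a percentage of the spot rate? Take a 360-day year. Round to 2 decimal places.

T = 245/360 years.
CIP forward (GBP per PLN) = 0.2046 × 1.0442564/1.0625203 = 0.20108308.
Annualised premium = (F − S)/S × (1/T) = (0.20108308 − 0.2046)/0.2046 ÷ (245/360) = -2.53%.

-2.53%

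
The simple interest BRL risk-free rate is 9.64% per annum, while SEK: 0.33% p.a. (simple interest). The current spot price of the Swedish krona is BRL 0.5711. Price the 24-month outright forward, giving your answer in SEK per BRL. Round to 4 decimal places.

T = 2 years.
Growth of 1 BRL over T: 1 + 0.0964×2 = 1.192800.
SEK growth factor: 1 + 0.0033×2 = 1.006600.
CIP: F = S · (grow BRL)/(grow SEK) = 0.5711 × 1.192800/1.006600 = 0.6767416 BRL per SEK.
Invert for SEK per BRL: 1 / 0.6767416 = 1.4777.

1.4777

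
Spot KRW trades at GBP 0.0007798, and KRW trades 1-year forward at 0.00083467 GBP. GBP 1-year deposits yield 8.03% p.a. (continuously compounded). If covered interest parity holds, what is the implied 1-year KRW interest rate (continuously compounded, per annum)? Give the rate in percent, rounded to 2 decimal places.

1.23%

T = 1 year.
F/S = 0.00083467/0.0007798 = 1.0703642 = (growth of GBP) / (growth of KRW).
GBP growth factor: e^(0.0803×1) = 1.0836121.
So the KRW growth factor = 1.012377.
Take logs: ln 1.012377 / 1 = 0.012301, so 1.23%.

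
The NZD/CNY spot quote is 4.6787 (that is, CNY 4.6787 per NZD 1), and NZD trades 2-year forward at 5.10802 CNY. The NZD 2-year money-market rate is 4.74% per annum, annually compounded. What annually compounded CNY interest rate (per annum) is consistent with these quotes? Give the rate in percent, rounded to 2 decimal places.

T = 2 years.
By CIP, F/S equals the CNY-to-NZD growth ratio: 5.10802/4.6787 = 1.0917605.
The NZD side grows by (1 + 0.0474)^2 = 1.0970468.
Hence g_CNY = 1.1977124.
Annualise: 1.1977124^(1/2) − 1 = 0.094400 = 9.44%.

9.44%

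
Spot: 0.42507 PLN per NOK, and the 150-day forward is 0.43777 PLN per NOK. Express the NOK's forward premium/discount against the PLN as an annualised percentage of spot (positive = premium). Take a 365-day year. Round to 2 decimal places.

T = 150/365 years.
Period premium: (0.43777 − 0.42507)/0.42507 = 0.0298774.
Per annum: 0.0298774 / (150/365) = 0.072702 = 7.27%.

+7.27%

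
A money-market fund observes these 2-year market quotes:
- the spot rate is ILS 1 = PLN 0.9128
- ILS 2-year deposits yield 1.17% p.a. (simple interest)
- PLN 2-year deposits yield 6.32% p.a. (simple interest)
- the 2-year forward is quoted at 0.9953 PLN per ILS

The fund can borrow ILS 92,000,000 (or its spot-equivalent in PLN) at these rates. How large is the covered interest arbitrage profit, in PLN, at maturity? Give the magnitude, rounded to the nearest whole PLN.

PLN 882,087

T = 2 years.
Invest the ILS and cover forward: 92,000,000 × 1.023400 × 0.9953 = PLN 93,710,281.84.
Convert at spot and invest in PLN: 92,000,000 × 0.9128 × 1.126400 = PLN 94,592,368.64.
The quoted forward undervalues ILS, so borrow ILS, convert to PLN at spot, deposit the PLN at 6.32%, and buy ILS forward at 0.9953 to cover the loan.
Profit = 94,592,368.64 − 93,710,281.84 = PLN 882,087.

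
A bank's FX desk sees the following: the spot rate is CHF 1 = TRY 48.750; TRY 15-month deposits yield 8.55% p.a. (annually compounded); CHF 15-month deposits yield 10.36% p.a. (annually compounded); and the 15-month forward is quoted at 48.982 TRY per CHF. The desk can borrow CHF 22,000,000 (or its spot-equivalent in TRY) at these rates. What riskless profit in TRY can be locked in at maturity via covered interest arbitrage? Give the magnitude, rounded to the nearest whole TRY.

T = 15/12 years.
Route A — deposit CHF, sell forward: 22,000,000 × 1.131135453354 × 48.982 = TRY 1,218,916,089.08.
Route B — convert at spot, deposit TRY: 22,000,000 × 48.750 × 1.107993683969 = TRY 1,188,323,226.06.
The quoted forward overvalues CHF, so borrow TRY, buy CHF at spot, deposit the CHF at 10.36%, and sell the proceeds forward at 48.982.
The gap between the two covered legs is TRY 30,592,863.

TRY 30,592,863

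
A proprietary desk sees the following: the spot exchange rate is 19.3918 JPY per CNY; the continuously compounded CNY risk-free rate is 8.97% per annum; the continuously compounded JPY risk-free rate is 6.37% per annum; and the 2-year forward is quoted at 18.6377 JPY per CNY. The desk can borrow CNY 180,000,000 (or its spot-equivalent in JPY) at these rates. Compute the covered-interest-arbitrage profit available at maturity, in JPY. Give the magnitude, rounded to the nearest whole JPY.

JPY 49,212,979

T = 2 years.
Keep in CNY, deliver into the forward: 180,000,000·1.19649924816·18.6377 = JPY 4,013,998,926.74.
Swap to JPY now, deposit: 180,000,000·19.3918·1.135871275434 = JPY 3,964,785,947.81.
The quoted forward overvalues CNY, so borrow JPY, buy CNY at spot, deposit the CNY at 8.97%, and sell the proceeds forward at 18.6377.
Profit = 4,013,998,926.74 − 3,964,785,947.81 = JPY 49,212,979.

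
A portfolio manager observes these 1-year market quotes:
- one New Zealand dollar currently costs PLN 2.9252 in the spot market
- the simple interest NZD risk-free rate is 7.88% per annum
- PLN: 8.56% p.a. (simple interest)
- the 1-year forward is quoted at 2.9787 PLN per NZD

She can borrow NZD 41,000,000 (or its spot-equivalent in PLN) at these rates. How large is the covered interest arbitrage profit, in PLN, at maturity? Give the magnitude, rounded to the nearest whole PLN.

T = 1 year.
Route A — deposit NZD, sell forward: 41,000,000 × 1.078800 × 2.9787 = PLN 131,750,283.96.
Route B — convert at spot, deposit PLN: 41,000,000 × 2.9252 × 1.085600 = PLN 130,199,481.92.
The quoted forward overvalues NZD, so borrow PLN, buy NZD at spot, deposit the NZD at 7.88%, and sell the proceeds forward at 2.9787.
The gap between the two covered legs is PLN 1,550,802.

PLN 1,550,802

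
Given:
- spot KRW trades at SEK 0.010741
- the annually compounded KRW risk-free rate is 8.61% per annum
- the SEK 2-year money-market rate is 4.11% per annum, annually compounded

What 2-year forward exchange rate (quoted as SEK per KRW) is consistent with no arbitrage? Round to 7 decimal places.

T = 2 years.
SEK growth factor: (1 + 0.0411)^2 = 1.0838892.
KRW accumulates by (1 + 0.0861)^2 = 1.1796132.
So F = 0.010741 × 1.0838892 / 1.1796132 = 0.009869383 (SEK/KRW).

0.0098694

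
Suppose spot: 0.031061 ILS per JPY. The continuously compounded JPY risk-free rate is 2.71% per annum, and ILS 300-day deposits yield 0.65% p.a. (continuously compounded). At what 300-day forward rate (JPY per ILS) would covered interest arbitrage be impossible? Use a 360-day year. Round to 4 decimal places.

T = 300/360 years.
ILS accumulates by e^(0.0065×300/360) = 1.00543136.
Growth of 1 JPY over T: e^(0.0271×300/360) = 1.02284027.
So F = 0.031061 × 1.00543136 / 1.02284027 = 0.030532337 (ILS/JPY).
Quoted the other way: 1/0.030532337 = 32.7522 JPY per ILS.

32.7522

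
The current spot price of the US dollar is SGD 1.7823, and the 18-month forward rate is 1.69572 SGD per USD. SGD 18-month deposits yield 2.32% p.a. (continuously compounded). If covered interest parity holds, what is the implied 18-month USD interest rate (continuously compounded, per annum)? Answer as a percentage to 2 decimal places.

T = 18/12 years.
CIP gives F = S · g_SGD/g_USD, so g_SGD/g_USD = 1.69572/1.7823 = 0.9514223.
SGD growth factor: e^(0.0232×18/12) = 1.0354126.
So the USD growth factor = 1.0882787.
r = ln(1.0882787)/(18/12) = 0.056398 → 5.64%.

5.64%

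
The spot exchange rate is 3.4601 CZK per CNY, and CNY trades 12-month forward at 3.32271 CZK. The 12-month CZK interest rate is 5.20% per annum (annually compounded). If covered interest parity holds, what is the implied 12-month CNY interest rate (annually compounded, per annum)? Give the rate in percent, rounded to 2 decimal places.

T = 1 year.
F/S = 3.32271/3.4601 = 0.9602931 = (growth of CZK) / (growth of CNY).
The CZK side grows by (1 + 0.0520)^1 = 1.052000.
So the CNY growth factor = 1.0954989.
Annualise: 1.0954989^(1/1) − 1 = 0.095499 = 9.55%.

9.55%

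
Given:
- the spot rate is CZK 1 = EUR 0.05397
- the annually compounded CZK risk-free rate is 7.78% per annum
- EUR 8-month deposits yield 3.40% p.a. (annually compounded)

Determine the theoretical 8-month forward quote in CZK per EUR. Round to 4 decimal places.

19.0484

T = 8/12 years.
EUR accumulates by (1 + 0.0340)^(8/12) = 1.02254013.
CZK growth factor: (1 + 0.0778)^(8/12) = 1.05121638.
So F = 0.05397 × 1.02254013 / 1.05121638 = 0.052497746 (EUR/CZK).
Invert for CZK per EUR: 1 / 0.052497746 = 19.0484.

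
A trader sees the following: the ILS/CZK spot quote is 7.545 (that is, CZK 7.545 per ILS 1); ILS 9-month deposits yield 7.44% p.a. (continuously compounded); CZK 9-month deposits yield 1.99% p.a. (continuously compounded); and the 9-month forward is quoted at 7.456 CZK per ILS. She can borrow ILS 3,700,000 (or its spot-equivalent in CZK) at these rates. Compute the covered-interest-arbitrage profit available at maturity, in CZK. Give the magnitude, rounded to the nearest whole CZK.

CZK 834,046

T = 9/12 years.
Invest the ILS and cover forward: 3,700,000 × 1.0573861854 × 7.456 = CZK 29,170,324.17.
Convert at spot and invest in CZK: 3,700,000 × 7.545 × 1.015036934 = CZK 28,336,278.57.
The quoted forward overvalues ILS, so borrow CZK, buy ILS at spot, deposit the ILS at 7.44%, and sell the proceeds forward at 7.456.
Profit = 29,170,324.17 − 28,336,278.57 = CZK 834,046.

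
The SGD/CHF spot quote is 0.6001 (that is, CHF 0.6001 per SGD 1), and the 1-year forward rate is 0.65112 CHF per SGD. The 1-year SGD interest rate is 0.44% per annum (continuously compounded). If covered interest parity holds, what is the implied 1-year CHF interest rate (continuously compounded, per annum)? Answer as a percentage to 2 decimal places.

8.60%

T = 1 year.
CIP gives F = S · g_CHF/g_SGD, so g_CHF/g_SGD = 0.65112/0.6001 = 1.0850192.
The SGD side grows by e^(0.0044×1) = 1.0044097.
So the CHF growth factor = 1.0898038.
Take logs: ln 1.0898038 / 1 = 0.085998, so 8.60%.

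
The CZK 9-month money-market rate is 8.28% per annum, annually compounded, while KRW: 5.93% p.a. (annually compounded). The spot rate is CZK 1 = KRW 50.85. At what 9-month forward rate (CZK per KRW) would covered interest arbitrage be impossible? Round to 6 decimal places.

T = 9/12 years.
KRW growth factor: (1 + 0.0593)^(9/12) = 1.0441532.
CZK accumulates by (1 + 0.0828)^(9/12) = 1.0614785.
So F = 50.85 × 1.0441532 / 1.0614785 = 50.02003 (KRW/CZK).
Quoted the other way: 1/50.02003 = 0.019992 CZK per KRW.

0.019992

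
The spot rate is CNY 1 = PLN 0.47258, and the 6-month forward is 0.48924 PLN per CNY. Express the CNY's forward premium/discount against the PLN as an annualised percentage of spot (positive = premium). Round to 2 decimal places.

T = 6/12 years.
Period premium: (0.48924 − 0.47258)/0.47258 = 0.0352533.
Per annum: 0.0352533 / (6/12) = 0.070507 = 7.05%.

+7.05%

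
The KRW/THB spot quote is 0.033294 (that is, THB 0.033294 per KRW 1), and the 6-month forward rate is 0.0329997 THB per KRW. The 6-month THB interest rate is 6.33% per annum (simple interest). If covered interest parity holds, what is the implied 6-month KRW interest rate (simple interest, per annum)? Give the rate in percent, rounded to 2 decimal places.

T = 6/12 years.
By CIP, F/S equals the THB-to-KRW growth ratio: 0.0329997/0.033294 = 0.9911606.
The THB side grows by 1 + 0.0633×6/12 = 1.031650.
Hence g_KRW = 1.0408505.
r = (1.0408505 − 1)/(6/12) = 0.081701 → 8.17%.

8.17%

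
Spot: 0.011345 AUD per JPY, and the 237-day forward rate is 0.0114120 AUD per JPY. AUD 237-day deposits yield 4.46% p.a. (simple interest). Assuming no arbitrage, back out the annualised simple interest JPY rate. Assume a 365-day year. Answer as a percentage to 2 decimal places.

3.53%

T = 237/365 years.
CIP gives F = S · g_AUD/g_JPY, so g_AUD/g_JPY = 0.011412/0.011345 = 1.0059057.
The AUD side grows by 1 + 0.0446×237/365 = 1.0289595.
That pins the JPY growth at 1.0229185.
r = (1.0229185 − 1)/(237/365) = 0.035296 → 3.53%.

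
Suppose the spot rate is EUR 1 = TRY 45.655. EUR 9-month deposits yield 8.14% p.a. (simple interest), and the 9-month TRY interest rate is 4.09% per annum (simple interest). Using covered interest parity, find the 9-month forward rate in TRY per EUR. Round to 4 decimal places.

44.3480

T = 9/12 years.
TRY accumulates by 1 + 0.0409×9/12 = 1.030675.
EUR accumulates by 1 + 0.0814×9/12 = 1.061050.
Forward (TRY per EUR) = 45.655 × 1.030675 / 1.061050 = 44.348020.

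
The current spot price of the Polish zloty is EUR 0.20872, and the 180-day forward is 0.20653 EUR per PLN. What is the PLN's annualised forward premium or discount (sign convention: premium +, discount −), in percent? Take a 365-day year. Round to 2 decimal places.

T = 180/365 years.
(F − S)/S = (0.20653 − 0.20872)/0.20872 = -0.0104925.
Annualise by dividing by T: -0.0104925 / (180/365) = -0.021276 → -2.13%.

-2.13%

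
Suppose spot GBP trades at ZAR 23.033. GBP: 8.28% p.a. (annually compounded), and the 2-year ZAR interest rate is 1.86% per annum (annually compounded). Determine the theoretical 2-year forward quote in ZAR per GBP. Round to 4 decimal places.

20.3827

T = 2 years.
ZAR accumulates by (1 + 0.0186)^2 = 1.03754596.
Growth of 1 GBP over T: (1 + 0.0828)^2 = 1.17245584.
Forward (ZAR per GBP) = 23.033 × 1.03754596 / 1.17245584 = 20.382683.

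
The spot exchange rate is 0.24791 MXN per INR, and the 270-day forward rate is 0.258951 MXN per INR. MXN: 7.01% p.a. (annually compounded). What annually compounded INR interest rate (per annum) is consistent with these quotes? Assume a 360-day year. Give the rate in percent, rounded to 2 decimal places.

0.97%

T = 270/360 years.
CIP gives F = S · g_MXN/g_INR, so g_MXN/g_INR = 0.258951/0.24791 = 1.0445363.
MXN growth factor: (1 + 0.0701)^(270/360) = 1.0521273.
That pins the INR growth at 1.0072673.
Annualise: 1.0072673^(360/270) − 1 = 0.009701 = 0.97%.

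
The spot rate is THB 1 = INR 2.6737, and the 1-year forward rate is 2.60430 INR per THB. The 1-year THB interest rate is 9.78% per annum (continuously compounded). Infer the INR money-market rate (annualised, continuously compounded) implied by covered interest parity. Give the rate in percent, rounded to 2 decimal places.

T = 1 year.
By CIP, F/S equals the INR-to-THB growth ratio: 2.6043/2.6737 = 0.9740435.
THB growth factor: e^(0.0978×1) = 1.1027422.
That pins the INR growth at 1.0741189.
Take logs: ln 1.0741189 / 1 = 0.071501, so 7.15%.

7.15%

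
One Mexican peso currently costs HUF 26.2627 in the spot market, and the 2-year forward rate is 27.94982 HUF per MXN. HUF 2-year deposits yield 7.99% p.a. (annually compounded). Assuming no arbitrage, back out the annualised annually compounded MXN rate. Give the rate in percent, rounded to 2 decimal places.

4.68%

T = 2 years.
F/S = 27.94982/26.2627 = 1.0642402 = (growth of HUF) / (growth of MXN).
HUF growth factor: (1 + 0.0799)^2 = 1.166184.
Hence g_MXN = 1.0957902.
Annualise: 1.0957902^(1/2) − 1 = 0.046800 = 4.68%.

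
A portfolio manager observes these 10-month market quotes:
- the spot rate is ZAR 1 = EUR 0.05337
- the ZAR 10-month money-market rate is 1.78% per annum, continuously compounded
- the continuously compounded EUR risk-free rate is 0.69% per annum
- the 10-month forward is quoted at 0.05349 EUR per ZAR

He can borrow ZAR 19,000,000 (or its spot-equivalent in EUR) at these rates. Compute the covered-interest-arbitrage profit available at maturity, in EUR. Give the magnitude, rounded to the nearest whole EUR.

T = 10/12 years.
Route A — deposit ZAR, sell forward: 19,000,000 × 1.014943893 × 0.05349 = EUR 1,031,497.63.
Route B — convert at spot, deposit EUR: 19,000,000 × 0.05337 × 1.005766563 = EUR 1,019,877.47.
The quoted forward overvalues ZAR, so borrow EUR, buy ZAR at spot, deposit the ZAR at 1.78%, and sell the proceeds forward at 0.05349.
The gap between the two covered legs is EUR 11,620.

EUR 11,620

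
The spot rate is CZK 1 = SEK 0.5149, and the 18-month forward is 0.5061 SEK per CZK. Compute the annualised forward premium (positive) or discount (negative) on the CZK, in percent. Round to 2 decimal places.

-1.14%

T = 18/12 years.
CZK trades forward at -1.70907% vs spot over the period.
Annualise by dividing by T: -0.0170907 / (18/12) = -0.011394 → -1.14%.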